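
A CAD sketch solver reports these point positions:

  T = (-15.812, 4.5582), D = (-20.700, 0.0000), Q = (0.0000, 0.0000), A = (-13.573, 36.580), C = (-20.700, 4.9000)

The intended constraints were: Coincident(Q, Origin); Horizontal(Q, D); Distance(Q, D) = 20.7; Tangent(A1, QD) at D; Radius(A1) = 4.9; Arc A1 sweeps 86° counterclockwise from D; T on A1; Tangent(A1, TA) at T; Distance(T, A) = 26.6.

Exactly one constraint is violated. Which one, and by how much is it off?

Distance(T, A) = 26.6 — off by 5.50.

Q = (0.00, 0.00) ✓; Q.y = 0.00, D.y = 0.00 ✓; |QD| = 20.70 ✓; ∠(CD, DQ) = 90.00° ✓; |CD| = 4.900 ✓; bearing(C→T) − bearing(C→D) = 86.00° ✓; |CT| = 4.900 ✓; ∠(CT, TA) = 90.00° ✓; |TA| = 32.10 ✗.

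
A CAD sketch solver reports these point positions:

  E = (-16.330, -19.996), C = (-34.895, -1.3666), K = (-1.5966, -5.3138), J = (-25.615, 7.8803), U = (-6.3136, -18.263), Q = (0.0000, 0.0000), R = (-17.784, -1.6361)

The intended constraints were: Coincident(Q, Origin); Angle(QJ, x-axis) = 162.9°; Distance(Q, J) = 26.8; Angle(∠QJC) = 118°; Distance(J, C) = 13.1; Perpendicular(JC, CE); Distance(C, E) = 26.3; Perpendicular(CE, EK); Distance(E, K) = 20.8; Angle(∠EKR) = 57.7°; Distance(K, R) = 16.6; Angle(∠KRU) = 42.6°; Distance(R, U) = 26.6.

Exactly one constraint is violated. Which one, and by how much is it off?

Distance(R, U) = 26.6 — off by 6.40.

Q = (0.00, 0.00) ✓; QJ at 162.9° ✓; |QJ| = 26.80 ✓; ∠QJC = 118.0° ✓; |JC| = 13.10 ✓; ∠(JC, CE) = 90.00° ✓; |CE| = 26.30 ✓; ∠(CE, EK) = 90.00° ✓; |EK| = 20.80 ✓; ∠EKR = 57.70° ✓; |KR| = 16.60 ✓; ∠KRU = 42.60° ✓; |RU| = 20.20 ✗.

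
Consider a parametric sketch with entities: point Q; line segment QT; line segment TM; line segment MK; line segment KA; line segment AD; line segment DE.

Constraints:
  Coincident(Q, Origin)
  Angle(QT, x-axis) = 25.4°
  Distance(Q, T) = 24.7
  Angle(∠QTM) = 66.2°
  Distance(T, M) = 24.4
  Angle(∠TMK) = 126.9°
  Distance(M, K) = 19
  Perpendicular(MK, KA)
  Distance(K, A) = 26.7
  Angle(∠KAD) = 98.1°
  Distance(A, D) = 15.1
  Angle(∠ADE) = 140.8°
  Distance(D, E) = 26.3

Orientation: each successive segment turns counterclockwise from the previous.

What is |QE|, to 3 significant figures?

29.6

∠KAD = 98.1° gives AD at 4.20° from the x-axis; with |AD| = 15.1, D = (6.03, -2.49). ∠ADE = 140.8° gives DE at 43.4° from the x-axis; with |DE| = 26.3, E = (25.1, 15.6). Then |QE| = |E − Q| = 29.6.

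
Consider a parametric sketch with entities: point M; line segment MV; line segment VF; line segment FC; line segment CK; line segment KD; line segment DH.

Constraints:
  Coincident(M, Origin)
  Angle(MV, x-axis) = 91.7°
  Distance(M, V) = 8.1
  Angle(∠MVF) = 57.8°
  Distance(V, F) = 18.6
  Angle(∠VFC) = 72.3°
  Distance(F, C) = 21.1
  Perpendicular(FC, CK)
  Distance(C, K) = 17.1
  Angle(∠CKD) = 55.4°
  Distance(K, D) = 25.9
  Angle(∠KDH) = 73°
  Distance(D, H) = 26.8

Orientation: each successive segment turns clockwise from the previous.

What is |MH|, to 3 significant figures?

27.6

M is at the origin; MV runs at 91.7° with length 8.1, so V = (-0.240, 8.10). ∠MVF = 57.8° gives VF at -30.5° from the x-axis; with |VF| = 18.6, F = (15.8, -1.34). ∠VFC = 72.3° gives FC at -138° from the x-axis; with |FC| = 21.1, C = (0.0565, -15.4). The perpendicularity gives CK at right angles to FC, so CK runs at 132°; with |CK| = 17.1, K = (-11.3, -2.66). ∠CKD = 55.4° gives KD at 7.20° from the x-axis; with |KD| = 25.9, D = (14.4, 0.586). ∠KDH = 73.0° gives DH at -99.8° from the x-axis; with |DH| = 26.8, H = (9.79, -25.8). Then |MH| = |H − M| = 27.6.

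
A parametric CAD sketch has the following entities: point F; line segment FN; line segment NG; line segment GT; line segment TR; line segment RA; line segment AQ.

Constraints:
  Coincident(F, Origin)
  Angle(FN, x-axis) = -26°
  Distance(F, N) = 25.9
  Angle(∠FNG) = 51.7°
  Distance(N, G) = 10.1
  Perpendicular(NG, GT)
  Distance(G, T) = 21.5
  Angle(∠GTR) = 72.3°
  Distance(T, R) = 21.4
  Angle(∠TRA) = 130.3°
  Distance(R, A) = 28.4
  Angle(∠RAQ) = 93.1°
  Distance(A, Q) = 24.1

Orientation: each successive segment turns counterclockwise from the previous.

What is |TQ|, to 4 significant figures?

44.23

F is at the origin; FN runs at -26.0° with length 25.9, so N = (23.28, -11.35). ∠FNG = 51.7° gives NG at 102.3° from the x-axis; with |NG| = 10.1, G = (21.13, -1.486). NG is perpendicular to GT, so GT runs at -167.7°; with |GT| = 21.5, T = (0.1207, -6.066). ∠GTR = 72.3° gives TR at -60.00° from the x-axis; with |TR| = 21.4, R = (10.82, -24.60). ∠TRA = 130.3° gives RA at -10.30° from the x-axis; with |RA| = 28.4, A = (38.76, -29.68). ∠RAQ = 93.1° gives AQ at 76.60° from the x-axis; with |AQ| = 24.1, Q = (44.35, -6.233). Then |TQ| = |Q − T| = 44.23.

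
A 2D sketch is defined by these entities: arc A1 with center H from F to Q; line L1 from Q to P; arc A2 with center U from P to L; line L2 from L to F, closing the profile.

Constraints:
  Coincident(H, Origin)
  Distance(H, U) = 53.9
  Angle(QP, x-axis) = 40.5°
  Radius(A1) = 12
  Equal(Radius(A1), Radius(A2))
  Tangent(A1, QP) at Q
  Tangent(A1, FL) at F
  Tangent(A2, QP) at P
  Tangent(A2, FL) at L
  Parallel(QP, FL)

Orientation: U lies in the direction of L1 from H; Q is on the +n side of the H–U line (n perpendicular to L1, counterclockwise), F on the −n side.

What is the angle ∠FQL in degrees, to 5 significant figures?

65.998°

The slot axis is L1's direction at 40.5°, so u = (cos 40.5°, sin 40.5°) = (0.76041, 0.64945) and n = (−sin 40.5°, cos 40.5°) = (-0.64945, 0.76041). H is at the origin and U lies 53.9 along u from H, so U = 53.9·u = (40.986, 35.005). Tangency of A1 to both parallel lines with radius 12.0 puts Q and F at H ± 12.0·n: Q = (-7.7934, 9.1249), F = (7.7934, -9.1249). Equal radii place P and L the same way about U: P = U + 12.0·n = (33.193, 44.130), L = U − 12.0·n = (48.779, 25.880). Then cos ∠FQL = QF·QL / (|QF||QL|), giving 65.998°.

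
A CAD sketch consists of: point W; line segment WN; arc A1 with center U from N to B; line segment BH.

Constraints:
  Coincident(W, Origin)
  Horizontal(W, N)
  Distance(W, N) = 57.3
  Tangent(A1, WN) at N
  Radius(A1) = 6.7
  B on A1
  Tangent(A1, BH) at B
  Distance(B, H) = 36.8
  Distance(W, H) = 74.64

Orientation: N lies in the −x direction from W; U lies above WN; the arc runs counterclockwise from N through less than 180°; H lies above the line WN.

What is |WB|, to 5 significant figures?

51.520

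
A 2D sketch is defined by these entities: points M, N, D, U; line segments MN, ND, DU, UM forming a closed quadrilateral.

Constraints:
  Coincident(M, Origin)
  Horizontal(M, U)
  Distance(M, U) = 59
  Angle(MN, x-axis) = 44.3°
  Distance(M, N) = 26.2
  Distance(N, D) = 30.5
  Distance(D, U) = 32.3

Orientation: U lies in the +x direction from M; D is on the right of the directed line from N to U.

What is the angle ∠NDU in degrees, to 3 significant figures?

89.5°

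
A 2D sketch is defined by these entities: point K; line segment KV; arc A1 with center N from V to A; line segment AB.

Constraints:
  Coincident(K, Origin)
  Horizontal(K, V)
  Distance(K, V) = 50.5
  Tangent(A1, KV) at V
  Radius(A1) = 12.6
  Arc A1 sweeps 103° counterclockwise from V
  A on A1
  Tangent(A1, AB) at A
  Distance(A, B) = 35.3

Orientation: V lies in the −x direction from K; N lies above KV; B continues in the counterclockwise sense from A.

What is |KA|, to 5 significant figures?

41.222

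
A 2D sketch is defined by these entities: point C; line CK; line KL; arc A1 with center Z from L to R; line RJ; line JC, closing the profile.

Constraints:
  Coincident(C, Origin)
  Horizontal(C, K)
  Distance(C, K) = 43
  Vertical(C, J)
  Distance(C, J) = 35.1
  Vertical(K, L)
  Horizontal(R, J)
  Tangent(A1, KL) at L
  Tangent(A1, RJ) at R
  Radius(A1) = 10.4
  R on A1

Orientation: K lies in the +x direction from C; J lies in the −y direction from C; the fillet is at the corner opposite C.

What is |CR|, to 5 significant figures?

47.904

C is at the origin; CK is horizontal with |CK| = 43.0 and K on the +x side, so K = (43.000, 0.0000). C and J share the same x with |CJ| = 35.1 and J on the −y side, so J = (0.0000, -35.100). The virtual corner opposite C is at (43.000, -35.100). A1 meets KL tangentially, so ZL is at right angles to KL and A1 meets RJ tangentially, so ZR is at right angles to RJ, with radius 10.4, so the center Z sits 10.4 in from both sides at Z = (32.600, -24.700). That places the tangent points at L = (43.000, -24.700) on KL and R = (32.600, -35.100) on RJ. Then |CR| = |R − C| = 47.904.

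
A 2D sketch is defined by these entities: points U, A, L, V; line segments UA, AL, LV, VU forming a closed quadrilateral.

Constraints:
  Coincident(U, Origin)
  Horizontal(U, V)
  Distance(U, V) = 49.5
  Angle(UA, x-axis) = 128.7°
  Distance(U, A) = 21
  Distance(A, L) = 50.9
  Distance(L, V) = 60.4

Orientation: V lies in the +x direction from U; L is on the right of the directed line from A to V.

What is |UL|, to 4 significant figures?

33.07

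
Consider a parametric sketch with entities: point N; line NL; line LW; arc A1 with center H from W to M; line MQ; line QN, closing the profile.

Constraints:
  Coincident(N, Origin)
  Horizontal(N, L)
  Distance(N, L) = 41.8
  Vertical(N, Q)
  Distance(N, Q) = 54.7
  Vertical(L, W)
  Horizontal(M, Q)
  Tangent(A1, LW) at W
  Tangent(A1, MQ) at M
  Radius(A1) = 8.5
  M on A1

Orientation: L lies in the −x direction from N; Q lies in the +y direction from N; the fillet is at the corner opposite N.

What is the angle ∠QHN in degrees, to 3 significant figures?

68.5°

NQ is vertical with |NQ| = 54.7 and Q on the +y side, so Q = (0.00, 54.7). The virtual corner opposite N is at (-41.8, 54.7). Since A1 is tangent to LW there, HW ⟂ LW and tangency of A1 to MQ means the radius HM is perpendicular to MQ, with radius 8.5, so the center H sits 8.5 in from both sides at H = (-33.3, 46.2). Then cos ∠QHN = HQ·HN / (|HQ||HN|), giving 68.5°.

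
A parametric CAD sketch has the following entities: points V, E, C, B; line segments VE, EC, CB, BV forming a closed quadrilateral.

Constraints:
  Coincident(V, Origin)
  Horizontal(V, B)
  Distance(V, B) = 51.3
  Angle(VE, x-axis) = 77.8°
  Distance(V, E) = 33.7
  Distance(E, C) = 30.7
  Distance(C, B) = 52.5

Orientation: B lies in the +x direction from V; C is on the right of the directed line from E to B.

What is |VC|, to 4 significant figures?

3.531

V is at the origin; V and B share the same y with |VB| = 51.3 and B in +x, so B = (51.3, 0). VE runs at 77.8° with |VE| = 33.7, so E = (7.122, 32.94). C is determined by |EC| = 30.7 and |CB| = 52.5 together: it lies at the intersection of circle(E, 30.7) and circle(B, 52.5). With |EB| = 55.11, the foot of the radical line on EB is 11.10 from E and the perpendicular offset is √(30.7² − 11.10²) = 28.62. Taking the right-of-EB solution: C = (-1.092, 3.358).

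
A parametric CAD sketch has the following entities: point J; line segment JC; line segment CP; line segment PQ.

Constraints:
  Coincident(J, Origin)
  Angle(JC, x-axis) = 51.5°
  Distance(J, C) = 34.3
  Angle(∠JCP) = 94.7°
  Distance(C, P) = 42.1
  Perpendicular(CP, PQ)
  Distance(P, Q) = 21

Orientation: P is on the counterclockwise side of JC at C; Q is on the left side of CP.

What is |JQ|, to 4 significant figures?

46.81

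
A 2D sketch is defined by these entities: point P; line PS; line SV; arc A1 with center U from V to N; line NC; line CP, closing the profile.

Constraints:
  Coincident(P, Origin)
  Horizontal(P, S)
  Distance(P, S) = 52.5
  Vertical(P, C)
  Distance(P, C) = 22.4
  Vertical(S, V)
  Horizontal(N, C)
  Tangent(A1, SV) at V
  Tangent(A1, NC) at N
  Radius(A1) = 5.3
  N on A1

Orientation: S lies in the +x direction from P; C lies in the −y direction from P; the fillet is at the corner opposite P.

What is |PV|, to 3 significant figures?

55.2

The virtual corner opposite P is at (52.5, -22.4). The tangent condition forces UV to be normal to SV and tangency of A1 to NC means the radius UN is perpendicular to NC, with radius 5.3, so the center U sits 5.3 in from both sides at U = (47.2, -17.1). That places the tangent points at V = (52.5, -17.1) on SV and N = (47.2, -22.4) on NC. Then |PV| = |V − P| = 55.2.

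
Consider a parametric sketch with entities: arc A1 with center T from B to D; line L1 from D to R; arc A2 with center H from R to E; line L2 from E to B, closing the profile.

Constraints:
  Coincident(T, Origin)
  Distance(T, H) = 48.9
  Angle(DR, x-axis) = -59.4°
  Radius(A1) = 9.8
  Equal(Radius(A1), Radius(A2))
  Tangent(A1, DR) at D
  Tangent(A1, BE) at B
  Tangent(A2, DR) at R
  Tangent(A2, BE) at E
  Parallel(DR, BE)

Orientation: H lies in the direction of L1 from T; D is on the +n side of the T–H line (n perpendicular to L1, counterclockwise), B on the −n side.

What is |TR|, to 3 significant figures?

49.9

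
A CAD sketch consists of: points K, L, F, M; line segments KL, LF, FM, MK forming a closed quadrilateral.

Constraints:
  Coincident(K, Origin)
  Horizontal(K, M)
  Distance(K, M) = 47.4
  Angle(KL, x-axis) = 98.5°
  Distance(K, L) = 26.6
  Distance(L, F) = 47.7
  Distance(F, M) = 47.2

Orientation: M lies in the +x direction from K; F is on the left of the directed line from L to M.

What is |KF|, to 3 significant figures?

60.9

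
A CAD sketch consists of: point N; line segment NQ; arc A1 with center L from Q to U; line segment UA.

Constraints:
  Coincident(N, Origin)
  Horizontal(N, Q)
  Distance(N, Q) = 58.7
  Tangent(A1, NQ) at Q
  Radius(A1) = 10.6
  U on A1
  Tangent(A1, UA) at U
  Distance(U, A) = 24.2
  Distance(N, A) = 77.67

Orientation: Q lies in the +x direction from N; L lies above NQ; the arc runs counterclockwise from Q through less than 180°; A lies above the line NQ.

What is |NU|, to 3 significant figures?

70.1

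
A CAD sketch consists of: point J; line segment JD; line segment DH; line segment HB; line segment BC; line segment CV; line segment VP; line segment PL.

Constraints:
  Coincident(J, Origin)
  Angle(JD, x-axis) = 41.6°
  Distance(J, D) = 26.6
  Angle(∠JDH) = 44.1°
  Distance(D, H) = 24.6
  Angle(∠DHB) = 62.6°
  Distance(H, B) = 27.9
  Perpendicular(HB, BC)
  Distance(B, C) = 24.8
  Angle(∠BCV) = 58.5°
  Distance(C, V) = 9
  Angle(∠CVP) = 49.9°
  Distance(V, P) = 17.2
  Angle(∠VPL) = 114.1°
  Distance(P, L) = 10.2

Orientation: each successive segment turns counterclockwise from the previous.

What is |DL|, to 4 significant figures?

32.12

J is at the origin; JD runs at 41.6° with length 26.6, so D = (19.89, 17.66). ∠JDH = 44.1° gives DH at 177.5° from the x-axis; with |DH| = 24.6, H = (-4.685, 18.73). ∠DHB = 62.6° gives HB at -65.10° from the x-axis; with |HB| = 27.9, B = (7.062, -6.573). The perpendicularity gives BC at right angles to HB, so BC runs at 24.90°; with |BC| = 24.8, C = (29.56, 3.869). ∠BCV = 58.5° gives CV at 146.4° from the x-axis; with |CV| = 9.0, V = (22.06, 8.849). ∠CVP = 49.9° gives VP at -83.50° from the x-axis; with |VP| = 17.2, P = (24.01, -8.240). ∠VPL = 114.1° gives PL at -17.60° from the x-axis; with |PL| = 10.2, L = (33.73, -11.32). Then |DL| = |L − D| = 32.12.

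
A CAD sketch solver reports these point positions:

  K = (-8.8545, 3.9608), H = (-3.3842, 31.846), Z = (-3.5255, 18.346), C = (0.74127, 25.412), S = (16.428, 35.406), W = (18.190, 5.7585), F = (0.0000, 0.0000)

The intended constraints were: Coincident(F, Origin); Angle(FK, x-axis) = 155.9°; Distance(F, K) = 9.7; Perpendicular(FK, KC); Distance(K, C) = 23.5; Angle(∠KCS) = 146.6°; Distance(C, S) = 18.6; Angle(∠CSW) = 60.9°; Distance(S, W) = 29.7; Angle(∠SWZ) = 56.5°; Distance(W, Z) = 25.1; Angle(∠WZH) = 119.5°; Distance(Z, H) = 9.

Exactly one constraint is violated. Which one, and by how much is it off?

Distance(Z, H) = 9 — off by 4.50.

F = (0.00, 0.00) ✓; FK at 155.9° ✓; |FK| = 9.700 ✓; ∠(FK, KC) = 90.00° ✓; |KC| = 23.50 ✓; ∠KCS = 146.6° ✓; |CS| = 18.60 ✓; ∠CSW = 60.90° ✓; |SW| = 29.70 ✓; ∠SWZ = 56.50° ✓; |WZ| = 25.10 ✓; ∠WZH = 119.5° ✓; |ZH| = 13.50 ✗.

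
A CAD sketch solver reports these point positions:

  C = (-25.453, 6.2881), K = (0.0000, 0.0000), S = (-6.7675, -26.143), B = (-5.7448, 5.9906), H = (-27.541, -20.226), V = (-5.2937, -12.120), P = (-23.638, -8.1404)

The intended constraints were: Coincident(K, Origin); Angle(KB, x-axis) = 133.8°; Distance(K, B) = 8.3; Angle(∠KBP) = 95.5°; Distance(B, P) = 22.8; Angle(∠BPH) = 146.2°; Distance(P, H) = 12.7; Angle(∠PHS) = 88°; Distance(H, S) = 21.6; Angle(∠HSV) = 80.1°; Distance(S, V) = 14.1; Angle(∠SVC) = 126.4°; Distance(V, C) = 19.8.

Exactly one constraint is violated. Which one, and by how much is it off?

Distance(V, C) = 19.8 — off by 7.50.

K = (0.00, 0.00) ✓; KB at 133.8° ✓; |KB| = 8.300 ✓; ∠KBP = 95.50° ✓; |BP| = 22.80 ✓; ∠BPH = 146.2° ✓; |PH| = 12.70 ✓; ∠PHS = 88.00° ✓; |HS| = 21.60 ✓; ∠HSV = 80.10° ✓; |SV| = 14.10 ✓; ∠SVC = 126.4° ✓; |VC| = 27.30 ✗.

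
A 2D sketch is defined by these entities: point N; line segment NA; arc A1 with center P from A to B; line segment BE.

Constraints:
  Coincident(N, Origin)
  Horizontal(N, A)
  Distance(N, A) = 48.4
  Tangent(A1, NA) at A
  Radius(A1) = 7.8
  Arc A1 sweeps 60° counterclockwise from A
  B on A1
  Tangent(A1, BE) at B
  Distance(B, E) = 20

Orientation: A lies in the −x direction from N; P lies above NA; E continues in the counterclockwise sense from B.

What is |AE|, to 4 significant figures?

27.04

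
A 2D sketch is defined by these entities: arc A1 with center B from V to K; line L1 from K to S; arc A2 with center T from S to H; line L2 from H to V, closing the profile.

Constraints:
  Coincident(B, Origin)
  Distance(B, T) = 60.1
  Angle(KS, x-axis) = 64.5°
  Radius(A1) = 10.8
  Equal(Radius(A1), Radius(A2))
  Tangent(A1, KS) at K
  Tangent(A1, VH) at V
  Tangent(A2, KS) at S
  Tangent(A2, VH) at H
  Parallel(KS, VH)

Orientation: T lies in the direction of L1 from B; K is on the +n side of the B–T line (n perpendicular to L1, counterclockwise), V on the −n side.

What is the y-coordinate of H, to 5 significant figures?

49.596

The slot axis is L1's direction at 64.5°, so u = (cos 64.5°, sin 64.5°) = (0.43051, 0.90259) and n = (−sin 64.5°, cos 64.5°) = (-0.90259, 0.43051). B is at the origin and T lies 60.1 along u from B, so T = 60.1·u = (25.874, 54.245). Tangency of A1 to both parallel lines with radius 10.8 puts K and V at B ± 10.8·n: K = (-9.7479, 4.6495), V = (9.7479, -4.6495). Equal radii place S and H the same way about T: S = T + 10.8·n = (16.126, 58.895), H = T − 10.8·n = (35.622, 49.596). So H.y = 49.596.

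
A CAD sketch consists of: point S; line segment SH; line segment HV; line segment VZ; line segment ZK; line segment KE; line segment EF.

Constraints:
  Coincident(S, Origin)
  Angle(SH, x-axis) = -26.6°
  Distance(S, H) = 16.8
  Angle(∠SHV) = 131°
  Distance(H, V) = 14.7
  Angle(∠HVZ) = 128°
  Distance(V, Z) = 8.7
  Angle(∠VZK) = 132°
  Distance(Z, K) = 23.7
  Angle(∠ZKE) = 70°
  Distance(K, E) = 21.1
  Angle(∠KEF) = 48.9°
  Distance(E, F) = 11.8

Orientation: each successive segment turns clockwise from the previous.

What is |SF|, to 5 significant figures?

20.101

∠ZKE = 70.0° gives KE at 74.400° from the x-axis; with |KE| = 21.1, E = (-4.5867, -10.149). ∠KEF = 48.9° gives EF at -56.700° from the x-axis; with |EF| = 11.8, F = (1.8918, -20.011). Then |SF| = |F − S| = 20.101.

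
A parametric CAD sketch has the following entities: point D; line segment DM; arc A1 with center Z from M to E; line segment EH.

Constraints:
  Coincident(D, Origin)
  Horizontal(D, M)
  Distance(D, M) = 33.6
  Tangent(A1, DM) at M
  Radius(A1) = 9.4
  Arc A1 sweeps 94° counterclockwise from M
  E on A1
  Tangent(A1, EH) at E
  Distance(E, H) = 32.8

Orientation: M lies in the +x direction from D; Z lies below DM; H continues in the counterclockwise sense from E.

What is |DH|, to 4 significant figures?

50.32

D is at the origin; D and M share the same y with |DM| = 33.6 and M on the +x side, so M = (33.60, 0.000). Tangency of A1 to DM means the radius ZM is perpendicular to DM, so Z = M + (0, -9.4) = (33.60, -9.400). On A1, M sits at bearing 90° from Z; a 94° counterclockwise sweep puts E at bearing 184°, so E = Z + 9.4·(cos 184°, sin 184°) = (24.22, -10.06). A1 meets EH tangentially, so ZE is at right angles to EH, so EH runs along (−sin 184°, cos 184°); with |EH| = 32.8, H = (26.51, -42.78). Then |DH| = |H − D| = 50.32.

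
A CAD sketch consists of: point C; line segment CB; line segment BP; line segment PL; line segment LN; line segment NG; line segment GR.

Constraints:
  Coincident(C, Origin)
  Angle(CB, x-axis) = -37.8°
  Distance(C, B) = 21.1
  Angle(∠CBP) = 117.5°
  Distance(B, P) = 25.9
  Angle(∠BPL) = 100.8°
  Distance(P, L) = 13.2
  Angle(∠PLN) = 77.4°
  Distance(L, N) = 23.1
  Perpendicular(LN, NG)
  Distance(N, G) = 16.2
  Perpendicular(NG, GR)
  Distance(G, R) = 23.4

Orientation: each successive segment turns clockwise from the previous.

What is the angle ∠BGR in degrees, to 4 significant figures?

143.9°

LN ⟂ NG, so NG runs at -12.10°; with |NG| = 16.2, G = (19.52, -19.34). NG is perpendicular to GR, so GR runs at -102.1°; with |GR| = 23.4, R = (14.62, -42.22). Then cos ∠BGR = GB·GR / (|GB||GR|), giving 143.9°.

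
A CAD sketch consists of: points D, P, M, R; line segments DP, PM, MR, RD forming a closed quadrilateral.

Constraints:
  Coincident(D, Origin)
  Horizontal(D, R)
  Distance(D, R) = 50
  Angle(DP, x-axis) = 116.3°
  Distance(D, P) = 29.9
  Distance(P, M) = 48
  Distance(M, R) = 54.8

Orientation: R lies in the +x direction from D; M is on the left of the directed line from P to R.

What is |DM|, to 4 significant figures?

57.94

Checks: |PM| = 48.00 ✓; |MR| = 54.80 ✓.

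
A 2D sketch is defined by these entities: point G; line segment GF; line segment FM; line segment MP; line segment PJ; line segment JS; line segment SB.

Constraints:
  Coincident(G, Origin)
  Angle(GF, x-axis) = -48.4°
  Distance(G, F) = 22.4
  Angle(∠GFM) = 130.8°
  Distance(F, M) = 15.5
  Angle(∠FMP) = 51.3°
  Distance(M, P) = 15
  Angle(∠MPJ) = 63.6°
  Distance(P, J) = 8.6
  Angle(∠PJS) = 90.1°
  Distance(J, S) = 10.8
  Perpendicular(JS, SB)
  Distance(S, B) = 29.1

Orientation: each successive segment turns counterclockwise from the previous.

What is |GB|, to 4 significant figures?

40.19

G is at the origin; GF runs at -48.4° with length 22.4, so F = (14.87, -16.75). ∠GFM = 130.8° gives FM at 0.8000° from the x-axis; with |FM| = 15.5, M = (30.37, -16.53). ∠FMP = 51.3° gives MP at 129.5° from the x-axis; with |MP| = 15.0, P = (20.83, -4.960). ∠MPJ = 63.6° gives PJ at -114.1° from the x-axis; with |PJ| = 8.6, J = (17.32, -12.81). ∠PJS = 90.1° gives JS at -24.20° from the x-axis; with |JS| = 10.8, S = (27.17, -17.24). The perpendicularity gives SB at right angles to JS, so SB runs at 65.80°; with |SB| = 29.1, B = (39.10, 9.305). Then |GB| = |B − G| = 40.19.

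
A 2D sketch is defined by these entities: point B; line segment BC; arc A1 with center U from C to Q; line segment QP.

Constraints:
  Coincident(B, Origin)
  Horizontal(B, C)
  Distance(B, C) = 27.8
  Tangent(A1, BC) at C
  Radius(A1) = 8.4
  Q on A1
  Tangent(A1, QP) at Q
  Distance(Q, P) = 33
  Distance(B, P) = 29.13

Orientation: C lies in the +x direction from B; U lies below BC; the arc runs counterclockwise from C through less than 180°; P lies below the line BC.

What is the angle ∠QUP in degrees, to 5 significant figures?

75.719°

Checks: |UQ| = 8.400 ✓; ∠(UQ, QP) = 90.00° ✓; |QP| = 33.00 ✓; |BP| = 29.13 ✓.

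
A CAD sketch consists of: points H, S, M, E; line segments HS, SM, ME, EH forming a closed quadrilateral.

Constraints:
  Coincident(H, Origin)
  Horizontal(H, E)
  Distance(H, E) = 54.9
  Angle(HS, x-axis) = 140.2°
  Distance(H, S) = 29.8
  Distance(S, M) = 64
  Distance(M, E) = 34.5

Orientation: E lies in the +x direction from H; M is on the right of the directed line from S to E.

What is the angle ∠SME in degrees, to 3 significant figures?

105°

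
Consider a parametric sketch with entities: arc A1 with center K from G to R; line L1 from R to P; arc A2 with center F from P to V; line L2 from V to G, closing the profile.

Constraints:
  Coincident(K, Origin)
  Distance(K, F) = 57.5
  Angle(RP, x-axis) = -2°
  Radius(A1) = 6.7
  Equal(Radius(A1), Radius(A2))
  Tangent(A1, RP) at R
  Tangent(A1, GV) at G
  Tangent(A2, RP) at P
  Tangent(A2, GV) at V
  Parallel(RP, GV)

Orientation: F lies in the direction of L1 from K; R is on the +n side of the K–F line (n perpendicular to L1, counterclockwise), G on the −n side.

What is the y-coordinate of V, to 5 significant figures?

-8.7026

The slot axis is L1's direction at -2.0°, so u = (cos -2.0°, sin -2.0°) = (0.99939, -0.034899) and n = (−sin -2.0°, cos -2.0°) = (0.034899, 0.99939). K is at the origin and F lies 57.5 along u from K, so F = 57.5·u = (57.465, -2.0067). Tangency of A1 to both parallel lines with radius 6.7 puts R and G at K ± 6.7·n: R = (0.23383, 6.6959), G = (-0.23383, -6.6959). Equal radii place P and V the same way about F: P = F + 6.7·n = (57.699, 4.6892), V = F − 6.7·n = (57.231, -8.7026). So V.y = -8.7026.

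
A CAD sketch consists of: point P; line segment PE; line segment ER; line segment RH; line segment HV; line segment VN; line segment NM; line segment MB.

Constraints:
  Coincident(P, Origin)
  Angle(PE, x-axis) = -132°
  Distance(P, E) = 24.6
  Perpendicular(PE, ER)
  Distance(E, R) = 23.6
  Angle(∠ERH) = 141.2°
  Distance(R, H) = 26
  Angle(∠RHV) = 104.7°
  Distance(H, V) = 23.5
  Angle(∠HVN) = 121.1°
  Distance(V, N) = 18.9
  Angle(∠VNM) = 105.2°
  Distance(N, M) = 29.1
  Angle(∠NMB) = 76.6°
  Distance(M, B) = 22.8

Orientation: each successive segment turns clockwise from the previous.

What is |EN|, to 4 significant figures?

42.94

∠RHV = 104.7° gives HV at 23.90° from the x-axis; with |HV| = 23.5, V = (-16.67, 32.70). ∠HVN = 121.1° gives VN at -35.00° from the x-axis; with |VN| = 18.9, N = (-1.189, 21.86). Then |EN| = |N − E| = 42.94.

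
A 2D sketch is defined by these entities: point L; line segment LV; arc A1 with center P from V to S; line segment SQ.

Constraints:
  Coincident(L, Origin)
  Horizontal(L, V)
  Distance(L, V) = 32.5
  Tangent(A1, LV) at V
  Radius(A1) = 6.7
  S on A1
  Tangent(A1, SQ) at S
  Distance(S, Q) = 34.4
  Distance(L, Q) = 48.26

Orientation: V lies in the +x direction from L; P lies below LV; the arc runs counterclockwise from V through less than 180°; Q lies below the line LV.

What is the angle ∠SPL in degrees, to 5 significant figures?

11.012°

Checks: |PS| = 6.700 ✓; ∠(PS, SQ) = 90.00° ✓; |SQ| = 34.40 ✓; |LQ| = 48.26 ✓.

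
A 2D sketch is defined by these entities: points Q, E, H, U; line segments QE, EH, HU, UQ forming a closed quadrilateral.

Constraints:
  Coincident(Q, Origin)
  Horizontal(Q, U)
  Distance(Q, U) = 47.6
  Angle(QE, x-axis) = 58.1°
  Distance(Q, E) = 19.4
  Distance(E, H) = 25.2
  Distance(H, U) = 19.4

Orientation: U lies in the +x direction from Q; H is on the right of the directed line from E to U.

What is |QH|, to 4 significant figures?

28.26

Q is at the origin; Q and U share the same y with |QU| = 47.6 and U in +x, so U = (47.6, 0). QE runs at 58.1° with |QE| = 19.4, so E = (10.25, 16.47). H is determined by |EH| = 25.2 and |HU| = 19.4 together: it lies at the intersection of circle(E, 25.2) and circle(U, 19.4). With |EU| = 40.82, the foot of the radical line on EU is 23.58 from E and the perpendicular offset is √(25.2² − 23.58²) = 8.895. Taking the right-of-EU solution: H = (28.24, -1.182).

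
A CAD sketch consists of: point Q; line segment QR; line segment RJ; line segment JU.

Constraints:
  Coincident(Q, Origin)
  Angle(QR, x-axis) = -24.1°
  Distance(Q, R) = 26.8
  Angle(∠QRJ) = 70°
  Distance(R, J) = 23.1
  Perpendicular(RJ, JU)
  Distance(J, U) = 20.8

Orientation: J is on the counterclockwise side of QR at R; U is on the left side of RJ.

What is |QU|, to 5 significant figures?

14.607

∠QRJ = 70.0°, so RJ runs at -24.1° + (180° − 70.0°) = 85.900° from the x-axis; with |RJ| = 23.1, J = R + 23.1·(cos 85.900°, sin 85.900°) = (26.116, 12.098). RJ is perpendicular to JU; with |JU| = 20.8 on the left of RJ, U = J + 20.8·(-0.99744, 0.071497) = (5.3688, 13.585). Then |QU| = |U − Q| = 14.607.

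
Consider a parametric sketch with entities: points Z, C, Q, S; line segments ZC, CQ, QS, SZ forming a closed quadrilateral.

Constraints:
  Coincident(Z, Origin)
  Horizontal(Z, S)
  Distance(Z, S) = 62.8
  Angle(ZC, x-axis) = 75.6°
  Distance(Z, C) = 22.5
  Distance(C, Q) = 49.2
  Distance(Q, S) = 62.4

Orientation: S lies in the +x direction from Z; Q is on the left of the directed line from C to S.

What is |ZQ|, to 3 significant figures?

69.8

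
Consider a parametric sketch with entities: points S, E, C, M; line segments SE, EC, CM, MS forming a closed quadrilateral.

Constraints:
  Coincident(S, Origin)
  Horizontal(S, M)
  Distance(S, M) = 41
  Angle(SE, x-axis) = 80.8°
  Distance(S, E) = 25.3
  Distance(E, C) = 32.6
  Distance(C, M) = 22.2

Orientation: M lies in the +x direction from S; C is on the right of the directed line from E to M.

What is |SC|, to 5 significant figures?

19.544

Checks: S = (0.00, 0.00) ✓; |EC| = 32.60 ✓; |CM| = 22.20 ✓.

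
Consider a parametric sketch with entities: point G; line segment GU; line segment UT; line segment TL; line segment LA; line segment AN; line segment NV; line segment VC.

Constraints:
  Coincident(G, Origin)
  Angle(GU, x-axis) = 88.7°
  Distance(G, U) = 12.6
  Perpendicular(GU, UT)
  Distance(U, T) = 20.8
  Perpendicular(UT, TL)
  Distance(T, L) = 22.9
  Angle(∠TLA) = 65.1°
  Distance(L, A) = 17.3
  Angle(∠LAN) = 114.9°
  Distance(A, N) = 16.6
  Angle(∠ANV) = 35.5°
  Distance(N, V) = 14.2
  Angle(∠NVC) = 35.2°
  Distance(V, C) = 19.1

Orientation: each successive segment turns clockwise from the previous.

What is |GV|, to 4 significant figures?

13.51

G is at the origin; GU runs at 88.7° with length 12.6, so U = (0.2859, 12.60). GU ⟂ UT, so UT runs at -1.300°; with |UT| = 20.8, T = (21.08, 12.12). UT ⟂ TL, so TL runs at -91.30°; with |TL| = 22.9, L = (20.56, -10.77). ∠TLA = 65.1° gives LA at 153.8° from the x-axis; with |LA| = 17.3, A = (5.038, -3.131). ∠LAN = 114.9° gives AN at 88.70° from the x-axis; with |AN| = 16.6, N = (5.415, 13.46). ∠ANV = 35.5° gives NV at -55.80° from the x-axis; with |NV| = 14.2, V = (13.40, 1.720). Then |GV| = |V − G| = 13.51.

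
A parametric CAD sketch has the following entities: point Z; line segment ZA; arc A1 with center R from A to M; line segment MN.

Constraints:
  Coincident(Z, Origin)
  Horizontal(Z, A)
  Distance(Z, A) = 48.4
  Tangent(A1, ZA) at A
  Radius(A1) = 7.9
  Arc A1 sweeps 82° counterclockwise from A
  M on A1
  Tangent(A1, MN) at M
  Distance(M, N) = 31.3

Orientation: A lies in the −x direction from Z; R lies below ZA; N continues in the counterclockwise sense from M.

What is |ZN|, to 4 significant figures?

71.40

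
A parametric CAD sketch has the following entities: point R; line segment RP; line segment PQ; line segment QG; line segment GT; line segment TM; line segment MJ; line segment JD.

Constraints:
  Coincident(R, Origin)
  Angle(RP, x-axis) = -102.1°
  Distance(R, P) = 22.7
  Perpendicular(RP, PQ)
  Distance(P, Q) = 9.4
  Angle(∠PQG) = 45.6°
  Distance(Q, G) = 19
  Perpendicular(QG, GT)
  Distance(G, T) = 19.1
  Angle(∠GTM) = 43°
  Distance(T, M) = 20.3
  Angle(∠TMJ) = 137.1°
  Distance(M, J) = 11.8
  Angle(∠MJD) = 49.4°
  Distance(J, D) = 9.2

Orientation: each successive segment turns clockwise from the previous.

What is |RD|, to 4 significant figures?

13.09

R is at the origin; RP runs at -102.1° with length 22.7, so P = (-4.758, -22.20). The perpendicularity gives PQ at right angles to RP, so PQ runs at 167.9°; with |PQ| = 9.4, Q = (-13.95, -20.23). ∠PQG = 45.6° gives QG at 33.50° from the x-axis; with |QG| = 19.0, G = (1.894, -9.738). The perpendicularity gives GT at right angles to QG, so GT runs at -56.50°; with |GT| = 19.1, T = (12.44, -25.67). ∠GTM = 43.0° gives TM at 166.5° from the x-axis; with |TM| = 20.3, M = (-7.303, -20.93). ∠TMJ = 137.1° gives MJ at 123.6° from the x-axis; with |MJ| = 11.8, J = (-13.83, -11.10). ∠MJD = 49.4° gives JD at -7.000° from the x-axis; with |JD| = 9.2, D = (-4.701, -12.22). Then |RD| = |D − R| = 13.09.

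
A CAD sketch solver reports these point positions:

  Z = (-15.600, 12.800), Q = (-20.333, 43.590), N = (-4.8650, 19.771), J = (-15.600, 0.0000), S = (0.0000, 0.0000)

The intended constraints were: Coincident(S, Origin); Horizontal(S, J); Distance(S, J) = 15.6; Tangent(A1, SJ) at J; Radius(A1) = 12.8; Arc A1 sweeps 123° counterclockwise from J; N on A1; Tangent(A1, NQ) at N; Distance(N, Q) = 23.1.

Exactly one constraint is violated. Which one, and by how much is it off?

Distance(N, Q) = 23.1 — off by 5.30.

S = (0.00, 0.00) ✓; S.y = 0.00, J.y = 0.00 ✓; |SJ| = 15.60 ✓; ∠(ZJ, JS) = 90.00° ✓; |ZJ| = 12.80 ✓; bearing(Z→N) − bearing(Z→J) = 123.0° ✓; |ZN| = 12.80 ✓; ∠(ZN, NQ) = 90.00° ✓; |NQ| = 28.40 ✗.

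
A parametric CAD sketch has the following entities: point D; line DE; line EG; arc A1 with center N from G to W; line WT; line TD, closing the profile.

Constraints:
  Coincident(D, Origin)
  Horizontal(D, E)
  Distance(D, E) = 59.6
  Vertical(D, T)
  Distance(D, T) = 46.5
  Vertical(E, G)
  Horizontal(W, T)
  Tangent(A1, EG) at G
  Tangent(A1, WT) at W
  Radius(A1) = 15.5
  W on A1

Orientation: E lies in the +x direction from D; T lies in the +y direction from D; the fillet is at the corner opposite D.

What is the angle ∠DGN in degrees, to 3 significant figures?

27.5°

D is at the origin; D and E share the same y with |DE| = 59.6 and E on the +x side, so E = (59.6, 0.00). DT is vertical with |DT| = 46.5 and T on the +y side, so T = (0.00, 46.5). The virtual corner opposite D is at (59.6, 46.5). Tangency of A1 to EG means the radius NG is perpendicular to EG and tangency of A1 to WT means the radius NW is perpendicular to WT, with radius 15.5, so the center N sits 15.5 in from both sides at N = (44.1, 31.0). That places the tangent points at G = (59.6, 31.0) on EG and W = (44.1, 46.5) on WT. Then cos ∠DGN = GD·GN / (|GD||GN|), giving 27.5°.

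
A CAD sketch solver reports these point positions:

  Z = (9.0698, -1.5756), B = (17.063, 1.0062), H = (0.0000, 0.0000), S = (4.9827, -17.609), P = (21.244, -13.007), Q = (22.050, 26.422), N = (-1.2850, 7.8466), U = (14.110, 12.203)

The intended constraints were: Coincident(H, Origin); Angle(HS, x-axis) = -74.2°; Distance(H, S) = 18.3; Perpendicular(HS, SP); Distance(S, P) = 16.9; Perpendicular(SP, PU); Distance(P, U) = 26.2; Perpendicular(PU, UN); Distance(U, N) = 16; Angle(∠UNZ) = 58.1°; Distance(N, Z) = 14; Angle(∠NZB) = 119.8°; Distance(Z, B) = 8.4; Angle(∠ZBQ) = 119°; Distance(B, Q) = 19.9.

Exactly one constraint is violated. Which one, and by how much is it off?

Distance(B, Q) = 19.9 — off by 6.00.

H = (0.00, 0.00) ✓; HS at -74.20° ✓; |HS| = 18.30 ✓; ∠(HS, SP) = 90.00° ✓; |SP| = 16.90 ✓; ∠(SP, PU) = 90.00° ✓; |PU| = 26.20 ✓; ∠(PU, UN) = 90.00° ✓; |UN| = 16.00 ✓; ∠UNZ = 58.10° ✓; |NZ| = 14.00 ✓; ∠NZB = 119.8° ✓; |ZB| = 8.400 ✓; ∠ZBQ = 119.0° ✓; |BQ| = 25.90 ✗.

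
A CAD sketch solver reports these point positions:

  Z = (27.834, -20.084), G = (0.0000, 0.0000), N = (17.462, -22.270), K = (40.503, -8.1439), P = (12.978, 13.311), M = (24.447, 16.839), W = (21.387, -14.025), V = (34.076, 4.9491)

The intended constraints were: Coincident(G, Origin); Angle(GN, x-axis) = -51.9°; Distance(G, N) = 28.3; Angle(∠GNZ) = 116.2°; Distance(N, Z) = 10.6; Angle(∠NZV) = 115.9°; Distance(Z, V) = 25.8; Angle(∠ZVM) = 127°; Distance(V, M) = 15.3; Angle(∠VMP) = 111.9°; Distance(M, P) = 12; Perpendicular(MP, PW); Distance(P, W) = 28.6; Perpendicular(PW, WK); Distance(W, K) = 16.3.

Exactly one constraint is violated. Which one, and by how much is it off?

Distance(W, K) = 16.3 — off by 3.70.

G = (0.00, 0.00) ✓; GN at -51.90° ✓; |GN| = 28.30 ✓; ∠GNZ = 116.2° ✓; |NZ| = 10.60 ✓; ∠NZV = 115.9° ✓; |ZV| = 25.80 ✓; ∠ZVM = 127.0° ✓; |VM| = 15.30 ✓; ∠VMP = 111.9° ✓; |MP| = 12.00 ✓; ∠(MP, PW) = 90.00° ✓; |PW| = 28.60 ✓; ∠(PW, WK) = 90.00° ✓; |WK| = 20.00 ✗.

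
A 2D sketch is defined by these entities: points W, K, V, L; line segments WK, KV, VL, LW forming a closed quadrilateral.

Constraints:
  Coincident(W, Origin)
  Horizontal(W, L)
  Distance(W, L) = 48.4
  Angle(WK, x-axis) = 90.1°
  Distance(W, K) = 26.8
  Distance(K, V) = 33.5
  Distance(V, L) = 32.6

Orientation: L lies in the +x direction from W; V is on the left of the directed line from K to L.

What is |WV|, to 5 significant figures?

44.180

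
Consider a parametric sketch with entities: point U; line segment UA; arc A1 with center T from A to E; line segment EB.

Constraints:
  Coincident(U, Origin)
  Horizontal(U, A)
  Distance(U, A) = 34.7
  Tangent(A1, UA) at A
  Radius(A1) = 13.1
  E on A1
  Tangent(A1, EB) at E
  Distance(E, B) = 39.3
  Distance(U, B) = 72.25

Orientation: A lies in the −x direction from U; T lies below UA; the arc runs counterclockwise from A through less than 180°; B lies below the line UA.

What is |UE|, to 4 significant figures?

49.25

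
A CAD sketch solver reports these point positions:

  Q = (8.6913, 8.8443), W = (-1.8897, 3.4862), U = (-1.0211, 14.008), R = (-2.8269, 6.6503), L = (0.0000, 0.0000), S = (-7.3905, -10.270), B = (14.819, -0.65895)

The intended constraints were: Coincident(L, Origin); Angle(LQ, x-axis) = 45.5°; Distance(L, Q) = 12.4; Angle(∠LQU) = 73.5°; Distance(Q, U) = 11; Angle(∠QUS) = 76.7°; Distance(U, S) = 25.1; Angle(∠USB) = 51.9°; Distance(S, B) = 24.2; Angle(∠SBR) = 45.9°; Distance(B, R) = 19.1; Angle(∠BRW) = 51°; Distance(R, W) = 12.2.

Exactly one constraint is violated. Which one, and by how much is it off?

Distance(R, W) = 12.2 — off by 8.90.

L = (0.00, 0.00) ✓; LQ at 45.50° ✓; |LQ| = 12.40 ✓; ∠LQU = 73.50° ✓; |QU| = 11.00 ✓; ∠QUS = 76.70° ✓; |US| = 25.10 ✓; ∠USB = 51.90° ✓; |SB| = 24.20 ✓; ∠SBR = 45.90° ✓; |BR| = 19.10 ✓; ∠BRW = 51.00° ✓; |RW| = 3.300 ✗.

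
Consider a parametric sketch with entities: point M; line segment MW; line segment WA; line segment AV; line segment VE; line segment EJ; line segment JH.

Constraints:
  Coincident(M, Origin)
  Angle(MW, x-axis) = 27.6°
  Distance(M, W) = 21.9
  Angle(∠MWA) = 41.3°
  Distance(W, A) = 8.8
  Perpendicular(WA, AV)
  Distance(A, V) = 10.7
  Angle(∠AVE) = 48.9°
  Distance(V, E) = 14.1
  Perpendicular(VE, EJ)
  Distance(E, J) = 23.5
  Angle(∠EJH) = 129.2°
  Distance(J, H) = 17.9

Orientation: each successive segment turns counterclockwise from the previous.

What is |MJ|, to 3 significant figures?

30.9

∠AVE = 48.9° gives VE at 27.4° from the x-axis; with |VE| = 14.1, E = (20.8, 8.32). VE is perpendicular to EJ, so EJ runs at 117°; with |EJ| = 23.5, J = (10.0, 29.2). Then |MJ| = |J − M| = 30.9.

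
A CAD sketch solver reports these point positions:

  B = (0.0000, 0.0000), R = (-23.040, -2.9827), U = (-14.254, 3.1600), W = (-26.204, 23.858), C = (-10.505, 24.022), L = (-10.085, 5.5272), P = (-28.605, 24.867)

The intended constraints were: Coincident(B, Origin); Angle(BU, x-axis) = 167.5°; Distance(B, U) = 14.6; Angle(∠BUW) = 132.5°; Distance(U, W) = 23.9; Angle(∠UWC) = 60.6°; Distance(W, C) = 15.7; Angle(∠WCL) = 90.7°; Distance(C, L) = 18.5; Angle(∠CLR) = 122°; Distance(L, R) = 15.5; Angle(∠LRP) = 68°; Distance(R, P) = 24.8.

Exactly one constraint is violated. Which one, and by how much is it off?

Distance(R, P) = 24.8 — off by 3.60.

B = (0.00, 0.00) ✓; BU at 167.5° ✓; |BU| = 14.60 ✓; ∠BUW = 132.5° ✓; |UW| = 23.90 ✓; ∠UWC = 60.60° ✓; |WC| = 15.70 ✓; ∠WCL = 90.70° ✓; |CL| = 18.50 ✓; ∠CLR = 122.0° ✓; |LR| = 15.50 ✓; ∠LRP = 68.00° ✓; |RP| = 28.40 ✗.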